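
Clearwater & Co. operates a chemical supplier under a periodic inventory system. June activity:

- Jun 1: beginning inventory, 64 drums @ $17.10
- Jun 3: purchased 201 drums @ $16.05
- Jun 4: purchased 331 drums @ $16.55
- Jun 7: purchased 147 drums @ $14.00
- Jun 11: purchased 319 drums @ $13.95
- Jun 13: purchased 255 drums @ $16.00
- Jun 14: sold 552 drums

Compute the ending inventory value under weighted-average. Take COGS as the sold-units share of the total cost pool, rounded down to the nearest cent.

Jun 14, sell 552: 552/1317 × $20,386.55 → $8,544.70
Ending inventory (cost pool remaining) = $11,841.85
Check: goods available $20,386.55 = COGS $8,544.70 + ending $11,841.85

Ending inventory = $11,841.85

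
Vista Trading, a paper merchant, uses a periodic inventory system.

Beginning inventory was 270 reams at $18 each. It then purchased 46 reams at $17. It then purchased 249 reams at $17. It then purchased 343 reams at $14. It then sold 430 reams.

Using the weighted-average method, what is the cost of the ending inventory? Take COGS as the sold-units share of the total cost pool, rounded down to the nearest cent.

Ending inventory = $7,726.44

Sale 1, sell 430: 430/908 × $14,677.00 → $6,950.56
Ending inventory (cost pool remaining) = $7,726.44
Check: goods available $14,677.00 = COGS $6,950.56 + ending $7,726.44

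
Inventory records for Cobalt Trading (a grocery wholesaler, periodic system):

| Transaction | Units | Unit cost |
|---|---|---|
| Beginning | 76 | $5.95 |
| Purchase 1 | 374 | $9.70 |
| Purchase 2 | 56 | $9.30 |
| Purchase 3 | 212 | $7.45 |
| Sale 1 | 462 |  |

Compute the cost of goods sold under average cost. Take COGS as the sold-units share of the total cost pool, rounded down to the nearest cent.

Sale 1, sell 462: 462/718 × $6,180.20 → $3,976.67
Ending inventory (cost pool remaining) = $2,203.53
Check: goods available $6,180.20 = COGS $3,976.67 + ending $2,203.53

COGS = $3,976.67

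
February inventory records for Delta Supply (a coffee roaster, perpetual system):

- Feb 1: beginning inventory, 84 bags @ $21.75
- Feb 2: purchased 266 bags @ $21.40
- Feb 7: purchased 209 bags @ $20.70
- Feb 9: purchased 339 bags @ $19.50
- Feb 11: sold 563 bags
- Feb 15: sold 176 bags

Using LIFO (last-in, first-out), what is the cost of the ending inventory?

Ending inventory = $3,432.00

Feb 11, 563 sold [LIFO — newest first]: 339 @ $19.50 + 209 @ $20.70 + 15 @ $21.40 = $11,257.80
Feb 15, 176 sold [LIFO — newest first]: 176 @ $21.40 = $3,766.40
Total COGS = $11,257.80 + $3,766.40 = $15,024.20
Ending inventory: 84 @ $21.75 + 75 @ $21.40 = $3,432.00
Check: goods available $18,456.20 = COGS $15,024.20 + ending $3,432.00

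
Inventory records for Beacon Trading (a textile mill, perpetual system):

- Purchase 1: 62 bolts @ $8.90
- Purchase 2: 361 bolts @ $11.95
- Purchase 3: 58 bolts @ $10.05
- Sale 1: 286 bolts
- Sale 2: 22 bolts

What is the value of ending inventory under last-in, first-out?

Ending inventory = $1,878.25

Sale 1 (286) [LIFO — newest first]: 58 @ $10.05 + 228 @ $11.95 = $3,307.50
Sale 2 (22) [LIFO — newest first]: 22 @ $11.95 = $262.90
Total COGS = $3,307.50 + $262.90 = $3,570.40
Ending inventory: 62 @ $8.90 + 111 @ $11.95 = $1,878.25
Check: goods available $5,448.65 = COGS $3,570.40 + ending $1,878.25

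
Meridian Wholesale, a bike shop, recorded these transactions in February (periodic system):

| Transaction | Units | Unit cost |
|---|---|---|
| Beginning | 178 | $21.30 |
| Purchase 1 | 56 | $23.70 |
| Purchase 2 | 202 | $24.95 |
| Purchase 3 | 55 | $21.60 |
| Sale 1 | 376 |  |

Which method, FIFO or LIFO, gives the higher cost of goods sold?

FIFO COGS: 178 @ $21.30 + 56 @ $23.70 + 142 @ $24.95 = $8,661.50
LIFO COGS: 55 @ $21.60 + 202 @ $24.95 + 56 @ $23.70 + 63 @ $21.30 = $8,897.00

LIFO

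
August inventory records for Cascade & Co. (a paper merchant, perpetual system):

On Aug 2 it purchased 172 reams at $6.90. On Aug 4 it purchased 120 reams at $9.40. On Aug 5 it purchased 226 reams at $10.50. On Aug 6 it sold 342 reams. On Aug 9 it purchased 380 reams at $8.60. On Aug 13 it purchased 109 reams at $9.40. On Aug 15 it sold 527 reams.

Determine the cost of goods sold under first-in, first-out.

COGS = $7,706.40

Aug 6, 342 sold [FIFO — oldest first]: 172 @ $6.90 + 120 @ $9.40 + 50 @ $10.50 = $2,839.80
Aug 15, 527 sold [FIFO — oldest first]: 176 @ $10.50 + 351 @ $8.60 = $4,866.60
Total COGS = $2,839.80 + $4,866.60 = $7,706.40
Ending inventory: 29 @ $8.60 + 109 @ $9.40 = $1,274.00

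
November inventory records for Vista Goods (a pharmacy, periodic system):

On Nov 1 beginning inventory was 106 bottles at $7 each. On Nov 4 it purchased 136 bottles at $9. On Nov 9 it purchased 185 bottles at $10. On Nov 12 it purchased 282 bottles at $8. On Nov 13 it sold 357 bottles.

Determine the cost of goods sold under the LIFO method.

COGS = $3,006

Nov 13, 357 sold [LIFO — newest first]: 282 @ $8 + 75 @ $10 = $3,006
Ending inventory: 106 @ $7 + 136 @ $9 + 110 @ $10 = $3,066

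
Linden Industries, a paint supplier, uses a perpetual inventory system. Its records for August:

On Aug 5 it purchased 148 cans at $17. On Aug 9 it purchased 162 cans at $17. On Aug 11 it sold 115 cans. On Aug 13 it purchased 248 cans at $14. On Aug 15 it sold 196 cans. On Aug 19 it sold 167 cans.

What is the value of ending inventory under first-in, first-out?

Aug 11, 115 sold [FIFO — oldest first]: 115 @ $17 = $1,955
Aug 15, 196 sold [FIFO — oldest first]: 33 @ $17 + 162 @ $17 + 1 @ $14 = $3,329
Aug 19, 167 sold [FIFO — oldest first]: 167 @ $14 = $2,338
Total COGS = $1,955 + $3,329 + $2,338 = $7,622
Ending inventory: 80 @ $14 = $1,120

Ending inventory = $1,120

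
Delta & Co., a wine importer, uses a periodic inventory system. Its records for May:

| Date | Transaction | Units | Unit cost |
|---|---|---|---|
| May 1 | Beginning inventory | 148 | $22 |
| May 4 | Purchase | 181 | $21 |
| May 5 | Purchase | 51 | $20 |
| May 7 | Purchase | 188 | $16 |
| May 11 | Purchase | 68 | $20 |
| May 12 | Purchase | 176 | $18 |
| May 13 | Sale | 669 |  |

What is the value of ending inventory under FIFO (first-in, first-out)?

May 13, 669 sold [FIFO — oldest first]: 148 @ $22 + 181 @ $21 + 51 @ $20 + 188 @ $16 + 68 @ $20 + 33 @ $18 = $13,039
Ending inventory: 143 @ $18 = $2,574
Check: goods available $15,613 = COGS $13,039 + ending $2,574

Ending inventory = $2,574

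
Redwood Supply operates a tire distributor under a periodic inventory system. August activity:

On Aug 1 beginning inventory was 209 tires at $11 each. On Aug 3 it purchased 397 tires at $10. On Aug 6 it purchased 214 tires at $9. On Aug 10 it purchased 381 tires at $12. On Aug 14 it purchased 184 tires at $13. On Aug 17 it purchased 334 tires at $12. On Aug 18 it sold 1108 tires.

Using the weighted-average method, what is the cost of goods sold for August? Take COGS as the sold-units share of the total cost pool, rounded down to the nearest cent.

Aug 18, sell 1108: 1108/1719 × $19,167.00 → $12,354.29
Ending inventory (cost pool remaining) = $6,812.71

COGS = $12,354.29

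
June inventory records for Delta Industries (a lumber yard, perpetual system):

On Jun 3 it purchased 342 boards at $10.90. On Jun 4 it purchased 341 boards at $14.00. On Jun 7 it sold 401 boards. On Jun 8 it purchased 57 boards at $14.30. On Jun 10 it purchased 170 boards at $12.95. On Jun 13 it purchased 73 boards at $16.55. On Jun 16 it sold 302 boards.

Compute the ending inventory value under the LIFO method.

Jun 7, 401 sold [LIFO — newest first]: 341 @ $14.00 + 60 @ $10.90 = $5,428.00
Jun 16, 302 sold [LIFO — newest first]: 73 @ $16.55 + 170 @ $12.95 + 57 @ $14.30 + 2 @ $10.90 = $4,246.55
Total COGS = $5,428.00 + $4,246.55 = $9,674.55
Ending inventory: 280 @ $10.90 = $3,052.00
Check: goods available $12,726.55 = COGS $9,674.55 + ending $3,052.00

Ending inventory = $3,052.00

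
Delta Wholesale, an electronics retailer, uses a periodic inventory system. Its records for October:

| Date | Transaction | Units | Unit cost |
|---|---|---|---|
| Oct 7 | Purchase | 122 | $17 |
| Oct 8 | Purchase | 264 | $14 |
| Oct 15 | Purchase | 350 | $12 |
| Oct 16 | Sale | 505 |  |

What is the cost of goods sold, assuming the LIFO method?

Oct 16, 505 sold [LIFO — newest first]: 350 @ $12 + 155 @ $14 = $6,370
Ending inventory: 122 @ $17 + 109 @ $14 = $3,600

COGS = $6,370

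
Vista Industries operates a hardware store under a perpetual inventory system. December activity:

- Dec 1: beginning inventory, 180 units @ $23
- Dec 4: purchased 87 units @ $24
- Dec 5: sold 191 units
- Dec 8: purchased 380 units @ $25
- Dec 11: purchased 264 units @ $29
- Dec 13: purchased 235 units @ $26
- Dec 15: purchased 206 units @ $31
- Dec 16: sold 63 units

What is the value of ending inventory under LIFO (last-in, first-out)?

Ending inventory = $29,447

Dec 5, 191 sold [LIFO — newest first]: 87 @ $24 + 104 @ $23 = $4,480
Dec 16, 63 sold [LIFO — newest first]: 63 @ $31 = $1,953
Total COGS = $4,480 + $1,953 = $6,433
Ending inventory: 76 @ $23 + 380 @ $25 + 264 @ $29 + 235 @ $26 + 143 @ $31 = $29,447
Check: goods available $35,880 = COGS $6,433 + ending $29,447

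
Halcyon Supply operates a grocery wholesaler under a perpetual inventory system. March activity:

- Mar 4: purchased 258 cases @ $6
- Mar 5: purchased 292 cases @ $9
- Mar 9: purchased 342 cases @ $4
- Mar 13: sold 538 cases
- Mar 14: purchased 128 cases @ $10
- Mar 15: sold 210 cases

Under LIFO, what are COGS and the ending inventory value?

COGS = $5,150; ending inventory = $1,674

Mar 13, 538 sold [LIFO — newest first]: 342 @ $4 + 196 @ $9 = $3,132
Mar 15, 210 sold [LIFO — newest first]: 128 @ $10 + 82 @ $9 = $2,018
Total COGS = $3,132 + $2,018 = $5,150
Ending inventory: 258 @ $6 + 14 @ $9 = $1,674
Check: goods available $6,824 = COGS $5,150 + ending $1,674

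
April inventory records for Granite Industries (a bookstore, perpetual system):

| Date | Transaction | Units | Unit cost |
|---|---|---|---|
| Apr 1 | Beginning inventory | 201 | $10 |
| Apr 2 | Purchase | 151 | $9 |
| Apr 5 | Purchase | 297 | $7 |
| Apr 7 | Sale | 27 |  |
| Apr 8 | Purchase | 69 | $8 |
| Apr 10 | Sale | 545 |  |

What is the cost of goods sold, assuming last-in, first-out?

Apr 7, 27 sold [LIFO — newest first]: 27 @ $7 = $189
Apr 10, 545 sold [LIFO — newest first]: 69 @ $8 + 270 @ $7 + 151 @ $9 + 55 @ $10 = $4,351
Total COGS = $189 + $4,351 = $4,540
Ending inventory: 146 @ $10 = $1,460
Check: goods available $6,000 = COGS $4,540 + ending $1,460

COGS = $4,540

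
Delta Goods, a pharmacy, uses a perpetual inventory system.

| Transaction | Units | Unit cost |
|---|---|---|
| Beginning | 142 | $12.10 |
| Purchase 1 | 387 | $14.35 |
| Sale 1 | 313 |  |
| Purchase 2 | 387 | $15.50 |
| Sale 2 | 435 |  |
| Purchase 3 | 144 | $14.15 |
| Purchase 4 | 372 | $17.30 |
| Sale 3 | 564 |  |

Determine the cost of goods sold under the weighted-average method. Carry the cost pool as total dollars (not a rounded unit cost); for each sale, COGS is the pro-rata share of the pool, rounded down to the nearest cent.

After Beginning: 142 on hand, pool $1,718.20 (≈ $12.1000 each)
After Purchase 1: 529 on hand, pool $7,271.65 (≈ $13.7460 each)
Sale 1, sell 313: 313/529 × $7,271.65 → $4,302.50
After Purchase 2: 603 on hand, pool $8,967.65 (≈ $14.8717 each)
Sale 2, sell 435: 435/603 × $8,967.65 → $6,469.20
After Purchase 3: 312 on hand, pool $4,536.05 (≈ $14.5386 each)
After Purchase 4: 684 on hand, pool $10,971.65 (≈ $16.0404 each)
Sale 3, sell 564: 564/684 × $10,971.65 → $9,046.79
Total COGS = $4,302.50 + $6,469.20 + $9,046.79 = $19,818.49
Ending inventory (cost pool remaining) = $1,924.86

COGS = $19,818.49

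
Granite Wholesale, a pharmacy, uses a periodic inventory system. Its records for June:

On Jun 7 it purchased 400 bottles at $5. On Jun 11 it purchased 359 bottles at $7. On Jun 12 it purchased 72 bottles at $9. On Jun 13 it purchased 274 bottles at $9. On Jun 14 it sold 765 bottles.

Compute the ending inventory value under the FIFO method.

Ending inventory = $3,060

Jun 14, 765 sold [FIFO — oldest first]: 400 @ $5 + 359 @ $7 + 6 @ $9 = $4,567
Ending inventory: 66 @ $9 + 274 @ $9 = $3,060
Check: goods available $7,627 = COGS $4,567 + ending $3,060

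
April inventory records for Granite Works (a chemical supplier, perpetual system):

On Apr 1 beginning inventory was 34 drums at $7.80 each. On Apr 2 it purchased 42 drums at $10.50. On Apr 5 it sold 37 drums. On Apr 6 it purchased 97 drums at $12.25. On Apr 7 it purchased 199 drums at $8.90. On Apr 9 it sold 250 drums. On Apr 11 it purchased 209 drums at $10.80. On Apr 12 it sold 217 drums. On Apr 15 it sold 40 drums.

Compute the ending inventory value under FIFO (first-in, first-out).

Ending inventory = $399.60

Apr 5, 37 sold [FIFO — oldest first]: 34 @ $7.80 + 3 @ $10.50 = $296.70
Apr 9, 250 sold [FIFO — oldest first]: 39 @ $10.50 + 97 @ $12.25 + 114 @ $8.90 = $2,612.35
Apr 12, 217 sold [FIFO — oldest first]: 85 @ $8.90 + 132 @ $10.80 = $2,182.10
Apr 15, 40 sold [FIFO — oldest first]: 40 @ $10.80 = $432.00
Total COGS = $296.70 + $2,612.35 + $2,182.10 + $432.00 = $5,523.15
Ending inventory: 37 @ $10.80 = $399.60
Check: goods available $5,922.75 = COGS $5,523.15 + ending $399.60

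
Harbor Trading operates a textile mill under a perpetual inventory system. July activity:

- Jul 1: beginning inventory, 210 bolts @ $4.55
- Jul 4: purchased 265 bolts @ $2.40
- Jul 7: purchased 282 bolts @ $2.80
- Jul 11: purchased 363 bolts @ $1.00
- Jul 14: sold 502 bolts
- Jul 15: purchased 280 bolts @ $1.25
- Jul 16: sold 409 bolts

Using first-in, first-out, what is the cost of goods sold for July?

Jul 14, 502 sold [FIFO — oldest first]: 210 @ $4.55 + 265 @ $2.40 + 27 @ $2.80 = $1,667.10
Jul 16, 409 sold [FIFO — oldest first]: 255 @ $2.80 + 154 @ $1.00 = $868.00
Total COGS = $1,667.10 + $868.00 = $2,535.10
Ending inventory: 209 @ $1.00 + 280 @ $1.25 = $559.00
Check: goods available $3,094.10 = COGS $2,535.10 + ending $559.00

COGS = $2,535.10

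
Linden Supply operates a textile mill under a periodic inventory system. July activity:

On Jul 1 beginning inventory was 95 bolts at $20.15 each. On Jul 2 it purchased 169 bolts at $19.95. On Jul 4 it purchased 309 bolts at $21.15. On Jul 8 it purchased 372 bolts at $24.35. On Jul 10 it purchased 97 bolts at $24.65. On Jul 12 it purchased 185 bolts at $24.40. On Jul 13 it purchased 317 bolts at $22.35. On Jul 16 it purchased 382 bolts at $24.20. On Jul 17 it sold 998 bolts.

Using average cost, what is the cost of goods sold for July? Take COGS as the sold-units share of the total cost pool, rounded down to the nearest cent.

COGS = $22,858.52

Jul 17, sell 998: 998/1926 × $44,113.75 → $22,858.52
Ending inventory (cost pool remaining) = $21,255.23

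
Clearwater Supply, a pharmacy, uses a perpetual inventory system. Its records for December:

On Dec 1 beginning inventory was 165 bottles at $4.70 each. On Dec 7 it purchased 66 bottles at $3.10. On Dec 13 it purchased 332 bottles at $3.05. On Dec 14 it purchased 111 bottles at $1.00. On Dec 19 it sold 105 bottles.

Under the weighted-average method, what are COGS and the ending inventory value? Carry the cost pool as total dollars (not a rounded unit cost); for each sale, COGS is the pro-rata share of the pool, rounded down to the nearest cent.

After Dec 1: 165 on hand, pool $775.50 (≈ $4.7000 each)
After Dec 7: 231 on hand, pool $980.10 (≈ $4.2429 each)
After Dec 13: 563 on hand, pool $1,992.70 (≈ $3.5394 each)
After Dec 14: 674 on hand, pool $2,103.70 (≈ $3.1212 each)
Dec 19, sell 105: 105/674 × $2,103.70 → $327.72
Ending inventory (cost pool remaining) = $1,775.98
Check: goods available $2,103.70 = COGS $327.72 + ending $1,775.98

COGS = $327.72; ending inventory = $1,775.98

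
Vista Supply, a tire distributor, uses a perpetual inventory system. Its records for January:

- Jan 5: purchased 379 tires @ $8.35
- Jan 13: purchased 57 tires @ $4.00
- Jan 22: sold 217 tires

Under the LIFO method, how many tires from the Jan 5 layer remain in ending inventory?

Jan 22, 217 sold [LIFO — newest first]: 57 @ $4.00 + 160 @ $8.35 = $1,564.00
Ending inventory: 219 @ $8.35 = $1,828.65

219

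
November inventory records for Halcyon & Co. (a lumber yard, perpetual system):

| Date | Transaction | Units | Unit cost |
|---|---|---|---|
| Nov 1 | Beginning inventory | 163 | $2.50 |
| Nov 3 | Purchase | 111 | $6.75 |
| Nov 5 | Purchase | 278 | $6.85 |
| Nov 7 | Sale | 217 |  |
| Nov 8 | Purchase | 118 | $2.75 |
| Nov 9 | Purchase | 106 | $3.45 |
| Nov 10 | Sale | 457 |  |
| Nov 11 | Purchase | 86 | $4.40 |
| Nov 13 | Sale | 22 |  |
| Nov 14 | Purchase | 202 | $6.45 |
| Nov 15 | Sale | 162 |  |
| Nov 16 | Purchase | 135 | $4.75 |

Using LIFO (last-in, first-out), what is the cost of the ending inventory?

Nov 7, 217 sold [LIFO — newest first]: 217 @ $6.85 = $1,486.45
Nov 10, 457 sold [LIFO — newest first]: 106 @ $3.45 + 118 @ $2.75 + 61 @ $6.85 + 111 @ $6.75 + 61 @ $2.50 = $2,009.80
Nov 13, 22 sold [LIFO — newest first]: 22 @ $4.40 = $96.80
Nov 15, 162 sold [LIFO — newest first]: 162 @ $6.45 = $1,044.90
Total COGS = $1,486.45 + $2,009.80 + $96.80 + $1,044.90 = $4,637.95
Ending inventory: 102 @ $2.50 + 64 @ $4.40 + 40 @ $6.45 + 135 @ $4.75 = $1,435.85
Check: goods available $6,073.80 = COGS $4,637.95 + ending $1,435.85

Ending inventory = $1,435.85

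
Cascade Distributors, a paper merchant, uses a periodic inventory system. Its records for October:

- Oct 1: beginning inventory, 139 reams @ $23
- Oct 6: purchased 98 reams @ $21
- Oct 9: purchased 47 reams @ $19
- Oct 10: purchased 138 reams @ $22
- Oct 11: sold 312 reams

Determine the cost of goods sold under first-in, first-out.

COGS = $6,764

Oct 11, 312 sold [FIFO — oldest first]: 139 @ $23 + 98 @ $21 + 47 @ $19 + 28 @ $22 = $6,764
Ending inventory: 110 @ $22 = $2,420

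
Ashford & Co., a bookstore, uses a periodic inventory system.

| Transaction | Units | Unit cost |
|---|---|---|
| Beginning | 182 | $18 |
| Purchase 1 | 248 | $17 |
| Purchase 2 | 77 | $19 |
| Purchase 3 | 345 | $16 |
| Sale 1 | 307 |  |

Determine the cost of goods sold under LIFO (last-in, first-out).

COGS = $4,912

Sale 1 (307) [LIFO — newest first]: 307 @ $16 = $4,912
Ending inventory: 182 @ $18 + 248 @ $17 + 77 @ $19 + 38 @ $16 = $9,563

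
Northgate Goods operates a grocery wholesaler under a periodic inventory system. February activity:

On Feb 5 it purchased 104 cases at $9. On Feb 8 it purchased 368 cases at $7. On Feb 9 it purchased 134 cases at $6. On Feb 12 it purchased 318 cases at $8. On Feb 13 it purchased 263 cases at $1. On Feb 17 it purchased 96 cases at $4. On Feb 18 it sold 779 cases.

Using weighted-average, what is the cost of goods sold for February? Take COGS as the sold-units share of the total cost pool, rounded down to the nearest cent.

COGS = $4,558.03

Feb 18, sell 779: 779/1283 × $7,507.00 → $4,558.03
Ending inventory (cost pool remaining) = $2,948.97
Check: goods available $7,507.00 = COGS $4,558.03 + ending $2,948.97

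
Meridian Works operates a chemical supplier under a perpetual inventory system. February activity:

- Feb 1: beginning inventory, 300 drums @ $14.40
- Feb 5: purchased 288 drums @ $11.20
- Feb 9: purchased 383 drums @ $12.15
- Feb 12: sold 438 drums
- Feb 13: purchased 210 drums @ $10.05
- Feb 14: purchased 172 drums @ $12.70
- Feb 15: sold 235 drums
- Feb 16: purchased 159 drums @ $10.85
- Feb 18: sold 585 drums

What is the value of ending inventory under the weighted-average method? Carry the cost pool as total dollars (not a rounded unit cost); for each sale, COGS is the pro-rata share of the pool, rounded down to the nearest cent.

After Feb 1: 300 on hand, pool $4,320.00 (≈ $14.4000 each)
After Feb 5: 588 on hand, pool $7,545.60 (≈ $12.8327 each)
After Feb 9: 971 on hand, pool $12,199.05 (≈ $12.5634 each)
Feb 12, sell 438: 438/971 × $12,199.05 → $5,502.76
After Feb 13: 743 on hand, pool $8,806.79 (≈ $11.8530 each)
After Feb 14: 915 on hand, pool $10,991.19 (≈ $12.0122 each)
Feb 15, sell 235: 235/915 × $10,991.19 → $2,822.87
After Feb 16: 839 on hand, pool $9,893.47 (≈ $11.7920 each)
Feb 18, sell 585: 585/839 × $9,893.47 → $6,898.30
Total COGS = $5,502.76 + $2,822.87 + $6,898.30 = $15,223.93
Ending inventory (cost pool remaining) = $2,995.17

Ending inventory = $2,995.17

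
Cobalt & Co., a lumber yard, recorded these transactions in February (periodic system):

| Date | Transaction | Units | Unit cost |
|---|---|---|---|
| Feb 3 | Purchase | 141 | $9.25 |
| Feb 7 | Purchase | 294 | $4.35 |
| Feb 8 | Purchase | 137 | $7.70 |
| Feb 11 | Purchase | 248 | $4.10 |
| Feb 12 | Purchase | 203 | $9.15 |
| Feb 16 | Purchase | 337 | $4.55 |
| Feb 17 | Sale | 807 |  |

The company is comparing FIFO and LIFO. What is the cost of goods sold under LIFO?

COGS = $4,553.90

FIFO COGS: 141 @ $9.25 + 294 @ $4.35 + 137 @ $7.70 + 235 @ $4.10 = $4,601.55
LIFO COGS: 337 @ $4.55 + 203 @ $9.15 + 248 @ $4.10 + 19 @ $7.70 = $4,553.90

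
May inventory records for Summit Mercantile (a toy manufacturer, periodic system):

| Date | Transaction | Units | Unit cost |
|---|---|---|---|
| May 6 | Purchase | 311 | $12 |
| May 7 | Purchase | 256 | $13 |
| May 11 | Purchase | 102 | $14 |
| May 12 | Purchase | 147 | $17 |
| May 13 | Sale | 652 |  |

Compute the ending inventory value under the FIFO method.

May 13, 652 sold [FIFO — oldest first]: 311 @ $12 + 256 @ $13 + 85 @ $14 = $8,250
Ending inventory: 17 @ $14 + 147 @ $17 = $2,737

Ending inventory = $2,737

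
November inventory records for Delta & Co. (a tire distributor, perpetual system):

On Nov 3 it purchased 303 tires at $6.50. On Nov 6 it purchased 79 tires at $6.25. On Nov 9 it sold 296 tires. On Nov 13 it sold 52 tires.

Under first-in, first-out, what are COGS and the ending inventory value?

COGS = $2,250.75; ending inventory = $212.50

Nov 9, 296 sold [FIFO — oldest first]: 296 @ $6.50 = $1,924.00
Nov 13, 52 sold [FIFO — oldest first]: 7 @ $6.50 + 45 @ $6.25 = $326.75
Total COGS = $1,924.00 + $326.75 = $2,250.75
Ending inventory: 34 @ $6.25 = $212.50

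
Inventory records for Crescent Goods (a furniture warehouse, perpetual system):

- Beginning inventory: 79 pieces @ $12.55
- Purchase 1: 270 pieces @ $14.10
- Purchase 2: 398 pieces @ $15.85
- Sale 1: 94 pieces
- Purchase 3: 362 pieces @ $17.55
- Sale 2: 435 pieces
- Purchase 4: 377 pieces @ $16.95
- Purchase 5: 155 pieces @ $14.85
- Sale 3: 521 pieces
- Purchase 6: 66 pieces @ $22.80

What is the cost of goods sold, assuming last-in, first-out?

COGS = $17,505.50

Sale 1 (94) [LIFO — newest first]: 94 @ $15.85 = $1,489.90
Sale 2 (435) [LIFO — newest first]: 362 @ $17.55 + 73 @ $15.85 = $7,510.15
Sale 3 (521) [LIFO — newest first]: 155 @ $14.85 + 366 @ $16.95 = $8,505.45
Total COGS = $1,489.90 + $7,510.15 + $8,505.45 = $17,505.50
Ending inventory: 79 @ $12.55 + 270 @ $14.10 + 231 @ $15.85 + 11 @ $16.95 + 66 @ $22.80 = $10,151.05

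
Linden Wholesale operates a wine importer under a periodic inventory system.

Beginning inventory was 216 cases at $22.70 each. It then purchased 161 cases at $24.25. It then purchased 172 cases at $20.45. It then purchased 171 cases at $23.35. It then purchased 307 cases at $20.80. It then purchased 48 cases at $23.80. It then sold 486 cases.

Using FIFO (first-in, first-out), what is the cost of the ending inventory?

Ending inventory = $12,809.20

Sale 1 (486) [FIFO — oldest first]: 216 @ $22.70 + 161 @ $24.25 + 109 @ $20.45 = $11,036.50
Ending inventory: 63 @ $20.45 + 171 @ $23.35 + 307 @ $20.80 + 48 @ $23.80 = $12,809.20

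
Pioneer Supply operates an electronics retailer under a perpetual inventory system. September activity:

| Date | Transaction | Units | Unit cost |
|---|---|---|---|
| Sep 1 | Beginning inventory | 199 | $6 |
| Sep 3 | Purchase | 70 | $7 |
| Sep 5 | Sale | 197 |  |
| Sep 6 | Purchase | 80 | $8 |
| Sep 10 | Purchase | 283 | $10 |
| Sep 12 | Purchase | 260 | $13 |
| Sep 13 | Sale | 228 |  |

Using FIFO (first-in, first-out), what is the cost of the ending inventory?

Ending inventory = $5,450

Sep 5, 197 sold [FIFO — oldest first]: 197 @ $6 = $1,182
Sep 13, 228 sold [FIFO — oldest first]: 2 @ $6 + 70 @ $7 + 80 @ $8 + 76 @ $10 = $1,902
Total COGS = $1,182 + $1,902 = $3,084
Ending inventory: 207 @ $10 + 260 @ $13 = $5,450
Check: goods available $8,534 = COGS $3,084 + ending $5,450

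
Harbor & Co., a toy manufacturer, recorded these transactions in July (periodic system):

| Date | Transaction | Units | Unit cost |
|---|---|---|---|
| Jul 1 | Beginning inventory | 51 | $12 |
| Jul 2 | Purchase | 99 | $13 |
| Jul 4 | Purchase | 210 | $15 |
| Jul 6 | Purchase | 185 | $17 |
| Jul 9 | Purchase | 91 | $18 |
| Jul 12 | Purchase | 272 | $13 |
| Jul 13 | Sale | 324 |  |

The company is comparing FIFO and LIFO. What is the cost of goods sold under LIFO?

COGS = $4,472

FIFO COGS: 51 @ $12 + 99 @ $13 + 174 @ $15 = $4,509
LIFO COGS: 272 @ $13 + 52 @ $18 = $4,472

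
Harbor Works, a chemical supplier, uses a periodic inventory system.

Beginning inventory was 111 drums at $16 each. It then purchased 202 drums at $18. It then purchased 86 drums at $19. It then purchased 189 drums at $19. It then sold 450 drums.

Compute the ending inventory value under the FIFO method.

Ending inventory = $2,622

Sale 1 (450) [FIFO — oldest first]: 111 @ $16 + 202 @ $18 + 86 @ $19 + 51 @ $19 = $8,015
Ending inventory: 138 @ $19 = $2,622
Check: goods available $10,637 = COGS $8,015 + ending $2,622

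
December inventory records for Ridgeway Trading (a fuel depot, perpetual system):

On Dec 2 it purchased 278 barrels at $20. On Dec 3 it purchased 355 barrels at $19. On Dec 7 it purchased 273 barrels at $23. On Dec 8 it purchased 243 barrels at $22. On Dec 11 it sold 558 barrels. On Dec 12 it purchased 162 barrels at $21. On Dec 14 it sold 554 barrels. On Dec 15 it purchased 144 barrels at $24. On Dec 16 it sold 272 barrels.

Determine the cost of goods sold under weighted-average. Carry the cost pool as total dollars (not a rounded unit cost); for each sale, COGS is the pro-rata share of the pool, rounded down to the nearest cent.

COGS = $29,213.17

After Dec 2: 278 on hand, pool $5,560.00 (≈ $20.0000 each)
After Dec 3: 633 on hand, pool $12,305.00 (≈ $19.4392 each)
After Dec 7: 906 on hand, pool $18,584.00 (≈ $20.5121 each)
After Dec 8: 1149 on hand, pool $23,930.00 (≈ $20.8268 each)
Dec 11, sell 558: 558/1149 × $23,930.00 → $11,621.35
After Dec 12: 753 on hand, pool $15,710.65 (≈ $20.8641 each)
Dec 14, sell 554: 554/753 × $15,710.65 → $11,558.69
After Dec 15: 343 on hand, pool $7,607.96 (≈ $22.1806 each)
Dec 16, sell 272: 272/343 × $7,607.96 → $6,033.13
Total COGS = $11,621.35 + $11,558.69 + $6,033.13 = $29,213.17
Ending inventory (cost pool remaining) = $1,574.83
Check: goods available $30,788.00 = COGS $29,213.17 + ending $1,574.83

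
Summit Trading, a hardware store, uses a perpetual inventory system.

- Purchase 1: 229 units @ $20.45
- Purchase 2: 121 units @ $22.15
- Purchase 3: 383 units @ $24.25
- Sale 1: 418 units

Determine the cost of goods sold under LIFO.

COGS = $10,063.00

Sale 1 (418) [LIFO — newest first]: 383 @ $24.25 + 35 @ $22.15 = $10,063.00
Ending inventory: 229 @ $20.45 + 86 @ $22.15 = $6,587.95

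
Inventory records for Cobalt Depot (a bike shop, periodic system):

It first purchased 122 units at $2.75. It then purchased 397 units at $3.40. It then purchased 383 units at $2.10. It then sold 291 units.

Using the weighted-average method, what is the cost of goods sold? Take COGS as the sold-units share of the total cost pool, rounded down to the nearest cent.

Sale 1, sell 291: 291/902 × $2,489.60 → $803.18
Ending inventory (cost pool remaining) = $1,686.42

COGS = $803.18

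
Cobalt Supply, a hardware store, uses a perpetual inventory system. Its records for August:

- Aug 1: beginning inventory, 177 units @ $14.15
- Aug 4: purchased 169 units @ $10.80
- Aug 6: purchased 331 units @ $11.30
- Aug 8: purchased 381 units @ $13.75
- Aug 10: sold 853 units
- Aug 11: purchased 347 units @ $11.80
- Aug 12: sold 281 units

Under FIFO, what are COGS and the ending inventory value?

COGS = $14,205.60; ending inventory = $3,197.80

Aug 10, 853 sold [FIFO — oldest first]: 177 @ $14.15 + 169 @ $10.80 + 331 @ $11.30 + 176 @ $13.75 = $10,490.05
Aug 12, 281 sold [FIFO — oldest first]: 205 @ $13.75 + 76 @ $11.80 = $3,715.55
Total COGS = $10,490.05 + $3,715.55 = $14,205.60
Ending inventory: 271 @ $11.80 = $3,197.80
Check: goods available $17,403.40 = COGS $14,205.60 + ending $3,197.80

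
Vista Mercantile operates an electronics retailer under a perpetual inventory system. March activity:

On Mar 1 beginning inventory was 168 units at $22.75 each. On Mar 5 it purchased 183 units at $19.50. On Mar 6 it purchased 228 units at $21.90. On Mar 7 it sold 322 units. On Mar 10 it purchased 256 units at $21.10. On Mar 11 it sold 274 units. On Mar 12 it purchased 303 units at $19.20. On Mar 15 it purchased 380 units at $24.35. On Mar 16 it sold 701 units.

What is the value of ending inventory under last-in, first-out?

Ending inventory = $4,855.50

Mar 7, 322 sold [LIFO — newest first]: 228 @ $21.90 + 94 @ $19.50 = $6,826.20
Mar 11, 274 sold [LIFO — newest first]: 256 @ $21.10 + 18 @ $19.50 = $5,752.60
Mar 16, 701 sold [LIFO — newest first]: 380 @ $24.35 + 303 @ $19.20 + 18 @ $19.50 = $15,421.60
Total COGS = $6,826.20 + $5,752.60 + $15,421.60 = $28,000.40
Ending inventory: 168 @ $22.75 + 53 @ $19.50 = $4,855.50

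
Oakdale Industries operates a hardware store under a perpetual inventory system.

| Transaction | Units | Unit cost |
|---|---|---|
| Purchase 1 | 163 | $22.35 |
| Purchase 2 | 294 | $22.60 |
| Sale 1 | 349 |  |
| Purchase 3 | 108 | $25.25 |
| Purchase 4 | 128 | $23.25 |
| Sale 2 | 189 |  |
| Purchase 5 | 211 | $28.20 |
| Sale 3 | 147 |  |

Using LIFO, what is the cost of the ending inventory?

Ending inventory = $5,405.35

Sale 1 (349) [LIFO — newest first]: 294 @ $22.60 + 55 @ $22.35 = $7,873.65
Sale 2 (189) [LIFO — newest first]: 128 @ $23.25 + 61 @ $25.25 = $4,516.25
Sale 3 (147) [LIFO — newest first]: 147 @ $28.20 = $4,145.40
Total COGS = $7,873.65 + $4,516.25 + $4,145.40 = $16,535.30
Ending inventory: 108 @ $22.35 + 47 @ $25.25 + 64 @ $28.20 = $5,405.35
Check: goods available $21,940.65 = COGS $16,535.30 + ending $5,405.35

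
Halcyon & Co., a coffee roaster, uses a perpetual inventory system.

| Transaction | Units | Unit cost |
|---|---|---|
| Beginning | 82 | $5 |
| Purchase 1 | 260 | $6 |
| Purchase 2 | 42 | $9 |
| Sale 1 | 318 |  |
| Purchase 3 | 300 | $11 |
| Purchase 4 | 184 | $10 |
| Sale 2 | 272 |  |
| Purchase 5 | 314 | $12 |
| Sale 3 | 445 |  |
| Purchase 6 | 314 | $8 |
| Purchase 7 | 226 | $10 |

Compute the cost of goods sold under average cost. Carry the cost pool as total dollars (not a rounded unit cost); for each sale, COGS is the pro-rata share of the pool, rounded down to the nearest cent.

After Beginning: 82 on hand, pool $410.00 (≈ $5.0000 each)
After Purchase 1: 342 on hand, pool $1,970.00 (≈ $5.7602 each)
After Purchase 2: 384 on hand, pool $2,348.00 (≈ $6.1146 each)
Sale 1, sell 318: 318/384 × $2,348.00 → $1,944.43
After Purchase 3: 366 on hand, pool $3,703.57 (≈ $10.1190 each)
After Purchase 4: 550 on hand, pool $5,543.57 (≈ $10.0792 each)
Sale 2, sell 272: 272/550 × $5,543.57 → $2,741.54
After Purchase 5: 592 on hand, pool $6,570.03 (≈ $11.0980 each)
Sale 3, sell 445: 445/592 × $6,570.03 → $4,938.62
After Purchase 6: 461 on hand, pool $4,143.41 (≈ $8.9879 each)
After Purchase 7: 687 on hand, pool $6,403.41 (≈ $9.3208 each)
Total COGS = $1,944.43 + $2,741.54 + $4,938.62 = $9,624.59
Ending inventory (cost pool remaining) = $6,403.41
Check: goods available $16,028.00 = COGS $9,624.59 + ending $6,403.41

COGS = $9,624.59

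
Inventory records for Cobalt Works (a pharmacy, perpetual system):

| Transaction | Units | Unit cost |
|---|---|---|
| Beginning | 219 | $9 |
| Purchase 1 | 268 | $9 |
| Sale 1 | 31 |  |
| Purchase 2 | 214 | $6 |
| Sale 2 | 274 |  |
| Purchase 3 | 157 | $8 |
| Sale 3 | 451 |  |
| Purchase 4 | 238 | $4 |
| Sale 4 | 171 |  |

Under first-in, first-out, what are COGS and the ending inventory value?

COGS = $7,199; ending inventory = $676

Sale 1 (31) [FIFO — oldest first]: 31 @ $9 = $279
Sale 2 (274) [FIFO — oldest first]: 188 @ $9 + 86 @ $9 = $2,466
Sale 3 (451) [FIFO — oldest first]: 182 @ $9 + 214 @ $6 + 55 @ $8 = $3,362
Sale 4 (171) [FIFO — oldest first]: 102 @ $8 + 69 @ $4 = $1,092
Total COGS = $279 + $2,466 + $3,362 + $1,092 = $7,199
Ending inventory: 169 @ $4 = $676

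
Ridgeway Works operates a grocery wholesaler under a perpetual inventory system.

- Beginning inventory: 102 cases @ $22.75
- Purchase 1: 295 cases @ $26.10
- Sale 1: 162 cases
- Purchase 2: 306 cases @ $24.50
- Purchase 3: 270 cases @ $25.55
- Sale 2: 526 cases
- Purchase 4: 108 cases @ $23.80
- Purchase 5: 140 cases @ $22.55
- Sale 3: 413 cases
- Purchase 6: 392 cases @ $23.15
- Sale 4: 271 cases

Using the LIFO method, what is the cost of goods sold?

Sale 1 (162) [LIFO — newest first]: 162 @ $26.10 = $4,228.20
Sale 2 (526) [LIFO — newest first]: 270 @ $25.55 + 256 @ $24.50 = $13,170.50
Sale 3 (413) [LIFO — newest first]: 140 @ $22.55 + 108 @ $23.80 + 50 @ $24.50 + 115 @ $26.10 = $9,953.90
Sale 4 (271) [LIFO — newest first]: 271 @ $23.15 = $6,273.65
Total COGS = $4,228.20 + $13,170.50 + $9,953.90 + $6,273.65 = $33,626.25
Ending inventory: 102 @ $22.75 + 18 @ $26.10 + 121 @ $23.15 = $5,591.45

COGS = $33,626.25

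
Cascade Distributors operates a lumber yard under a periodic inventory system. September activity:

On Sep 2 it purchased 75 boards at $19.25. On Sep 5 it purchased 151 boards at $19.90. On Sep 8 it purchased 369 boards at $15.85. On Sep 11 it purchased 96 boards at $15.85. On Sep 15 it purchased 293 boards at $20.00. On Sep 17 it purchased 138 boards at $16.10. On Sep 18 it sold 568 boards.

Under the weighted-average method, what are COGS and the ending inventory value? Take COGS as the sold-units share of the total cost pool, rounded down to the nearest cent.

COGS = $10,074.50; ending inventory = $9,826.20

Sep 18, sell 568: 568/1122 × $19,900.70 → $10,074.50
Ending inventory (cost pool remaining) = $9,826.20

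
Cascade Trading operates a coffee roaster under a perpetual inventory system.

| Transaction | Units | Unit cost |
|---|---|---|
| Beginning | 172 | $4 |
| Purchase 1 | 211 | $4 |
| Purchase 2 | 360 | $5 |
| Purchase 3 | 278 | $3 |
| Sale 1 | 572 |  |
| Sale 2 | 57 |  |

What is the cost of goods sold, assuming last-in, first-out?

Sale 1 (572) [LIFO — newest first]: 278 @ $3 + 294 @ $5 = $2,304
Sale 2 (57) [LIFO — newest first]: 57 @ $5 = $285
Total COGS = $2,304 + $285 = $2,589
Ending inventory: 172 @ $4 + 211 @ $4 + 9 @ $5 = $1,577
Check: goods available $4,166 = COGS $2,589 + ending $1,577

COGS = $2,589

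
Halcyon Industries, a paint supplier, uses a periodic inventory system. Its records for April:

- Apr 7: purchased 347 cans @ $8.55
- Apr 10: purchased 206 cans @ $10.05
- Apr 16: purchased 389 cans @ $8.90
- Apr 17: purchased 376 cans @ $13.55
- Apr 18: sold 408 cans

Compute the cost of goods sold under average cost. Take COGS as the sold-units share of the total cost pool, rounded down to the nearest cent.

COGS = $4,208.17

Apr 18, sell 408: 408/1318 × $13,594.05 → $4,208.17
Ending inventory (cost pool remaining) = $9,385.88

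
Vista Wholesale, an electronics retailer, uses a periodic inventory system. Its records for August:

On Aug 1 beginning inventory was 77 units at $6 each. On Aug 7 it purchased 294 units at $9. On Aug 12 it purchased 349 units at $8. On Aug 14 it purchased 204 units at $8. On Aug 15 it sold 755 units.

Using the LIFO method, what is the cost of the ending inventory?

Ending inventory = $1,290

Aug 15, 755 sold [LIFO — newest first]: 204 @ $8 + 349 @ $8 + 202 @ $9 = $6,242
Ending inventory: 77 @ $6 + 92 @ $9 = $1,290
Check: goods available $7,532 = COGS $6,242 + ending $1,290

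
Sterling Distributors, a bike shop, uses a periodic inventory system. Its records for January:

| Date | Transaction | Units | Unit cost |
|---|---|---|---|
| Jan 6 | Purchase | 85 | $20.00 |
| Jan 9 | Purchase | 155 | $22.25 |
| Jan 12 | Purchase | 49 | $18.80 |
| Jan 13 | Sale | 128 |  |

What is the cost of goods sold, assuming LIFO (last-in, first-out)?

COGS = $2,678.95

Jan 13, 128 sold [LIFO — newest first]: 49 @ $18.80 + 79 @ $22.25 = $2,678.95
Ending inventory: 85 @ $20.00 + 76 @ $22.25 = $3,391.00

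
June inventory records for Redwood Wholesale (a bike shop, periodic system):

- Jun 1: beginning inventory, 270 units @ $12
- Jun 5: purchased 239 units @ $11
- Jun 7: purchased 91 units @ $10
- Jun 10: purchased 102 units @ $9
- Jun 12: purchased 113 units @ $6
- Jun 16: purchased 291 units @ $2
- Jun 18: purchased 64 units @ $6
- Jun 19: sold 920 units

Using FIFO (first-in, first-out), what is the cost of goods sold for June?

COGS = $8,585

Jun 19, 920 sold [FIFO — oldest first]: 270 @ $12 + 239 @ $11 + 91 @ $10 + 102 @ $9 + 113 @ $6 + 105 @ $2 = $8,585
Ending inventory: 186 @ $2 + 64 @ $6 = $756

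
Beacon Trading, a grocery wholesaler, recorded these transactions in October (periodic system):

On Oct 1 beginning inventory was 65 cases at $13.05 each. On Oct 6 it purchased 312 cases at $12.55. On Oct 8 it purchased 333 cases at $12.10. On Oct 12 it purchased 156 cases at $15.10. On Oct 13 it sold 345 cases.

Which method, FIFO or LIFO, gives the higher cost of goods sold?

LIFO

FIFO COGS: 65 @ $13.05 + 280 @ $12.55 = $4,362.25
LIFO COGS: 156 @ $15.10 + 189 @ $12.10 = $4,642.50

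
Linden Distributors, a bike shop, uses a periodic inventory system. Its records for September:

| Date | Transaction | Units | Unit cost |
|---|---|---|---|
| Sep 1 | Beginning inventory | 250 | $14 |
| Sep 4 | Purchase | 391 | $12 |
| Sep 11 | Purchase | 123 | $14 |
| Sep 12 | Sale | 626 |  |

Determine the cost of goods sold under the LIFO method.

Sep 12, 626 sold [LIFO — newest first]: 123 @ $14 + 391 @ $12 + 112 @ $14 = $7,982
Ending inventory: 138 @ $14 = $1,932
Check: goods available $9,914 = COGS $7,982 + ending $1,932

COGS = $7,982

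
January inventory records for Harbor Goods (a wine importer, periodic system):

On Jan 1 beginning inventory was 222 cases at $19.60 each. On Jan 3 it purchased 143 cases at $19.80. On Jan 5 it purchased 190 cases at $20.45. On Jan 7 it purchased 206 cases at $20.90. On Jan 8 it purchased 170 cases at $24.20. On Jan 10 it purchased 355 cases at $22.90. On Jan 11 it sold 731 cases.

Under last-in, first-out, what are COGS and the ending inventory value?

Jan 11, 731 sold [LIFO — newest first]: 355 @ $22.90 + 170 @ $24.20 + 206 @ $20.90 = $16,548.90
Ending inventory: 222 @ $19.60 + 143 @ $19.80 + 190 @ $20.45 = $11,068.10

COGS = $16,548.90; ending inventory = $11,068.10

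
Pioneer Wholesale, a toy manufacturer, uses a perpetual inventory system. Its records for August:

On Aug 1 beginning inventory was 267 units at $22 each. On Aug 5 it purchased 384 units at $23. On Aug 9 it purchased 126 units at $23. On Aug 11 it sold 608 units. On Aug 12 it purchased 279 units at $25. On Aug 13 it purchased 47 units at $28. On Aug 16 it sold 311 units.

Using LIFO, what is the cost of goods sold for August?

Aug 11, 608 sold [LIFO — newest first]: 126 @ $23 + 384 @ $23 + 98 @ $22 = $13,886
Aug 16, 311 sold [LIFO — newest first]: 47 @ $28 + 264 @ $25 = $7,916
Total COGS = $13,886 + $7,916 = $21,802
Ending inventory: 169 @ $22 + 15 @ $25 = $4,093

COGS = $21,802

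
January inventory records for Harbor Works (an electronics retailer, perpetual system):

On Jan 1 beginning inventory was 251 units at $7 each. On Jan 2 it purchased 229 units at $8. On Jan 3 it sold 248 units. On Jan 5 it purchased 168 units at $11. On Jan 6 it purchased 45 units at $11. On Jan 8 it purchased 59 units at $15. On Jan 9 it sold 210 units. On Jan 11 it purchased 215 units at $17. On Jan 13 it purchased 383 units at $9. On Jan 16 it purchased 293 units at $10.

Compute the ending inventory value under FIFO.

Jan 3, 248 sold [FIFO — oldest first]: 248 @ $7 = $1,736
Jan 9, 210 sold [FIFO — oldest first]: 3 @ $7 + 207 @ $8 = $1,677
Total COGS = $1,736 + $1,677 = $3,413
Ending inventory: 22 @ $8 + 168 @ $11 + 45 @ $11 + 59 @ $15 + 215 @ $17 + 383 @ $9 + 293 @ $10 = $13,436

Ending inventory = $13,436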